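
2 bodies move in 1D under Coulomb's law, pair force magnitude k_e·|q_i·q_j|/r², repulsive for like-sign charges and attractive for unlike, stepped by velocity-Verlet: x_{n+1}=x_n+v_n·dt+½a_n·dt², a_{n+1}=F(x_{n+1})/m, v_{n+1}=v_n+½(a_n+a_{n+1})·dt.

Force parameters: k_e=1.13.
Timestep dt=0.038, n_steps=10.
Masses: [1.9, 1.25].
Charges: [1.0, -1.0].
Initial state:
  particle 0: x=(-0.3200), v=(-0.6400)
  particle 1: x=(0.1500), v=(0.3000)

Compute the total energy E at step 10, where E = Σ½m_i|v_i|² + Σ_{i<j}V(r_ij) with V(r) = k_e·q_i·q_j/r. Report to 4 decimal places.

-1.9544

step 0: x0=(-0.3200) x1=(0.1500)
step 1: x0=(-0.3424) x1=(0.1584)
step 2: x0=(-0.3613) x1=(0.1617)
step 3: x0=(-0.3771) x1=(0.1602)
step 4: x0=(-0.3900) x1=(0.1541)
step 5: x0=(-0.3999) x1=(0.1436)
step 6: x0=(-0.4069) x1=(0.1288)
step 7: x0=(-0.4110) x1=(0.1093)
step 8: x0=(-0.4118) x1=(0.0851)
step 9: x0=(-0.4092) x1=(0.0555)
step 10: x0=(-0.4026) x1=(0.0200)
step 0 velocities: v0=(-0.6400) v1=(0.3000)
step 0: KE=0.4454, PE=-2.4043, E=-1.9589
step 10 velocities: v0=(0.2366) v1=(-1.0325)
step 10: KE=0.7195, PE=-2.6739, E=-1.9544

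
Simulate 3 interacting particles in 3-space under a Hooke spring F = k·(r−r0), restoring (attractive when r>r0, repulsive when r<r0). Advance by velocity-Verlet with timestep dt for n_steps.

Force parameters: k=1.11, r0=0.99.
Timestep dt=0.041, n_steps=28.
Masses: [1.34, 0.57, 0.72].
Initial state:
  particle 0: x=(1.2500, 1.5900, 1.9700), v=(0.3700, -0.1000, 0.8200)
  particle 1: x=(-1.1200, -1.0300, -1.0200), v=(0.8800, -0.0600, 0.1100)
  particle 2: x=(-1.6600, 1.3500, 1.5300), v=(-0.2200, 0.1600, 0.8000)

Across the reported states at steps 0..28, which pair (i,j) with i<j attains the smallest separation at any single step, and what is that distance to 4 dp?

step 0: x0=(1.2500, 1.5900, 1.9700) x1=(-1.1200, -1.0300, -1.0200) x2=(-1.6600, 1.3500, 1.5300)
step 1: x0=(1.2625, 1.5844, 2.0018) x1=(-1.0815, -1.0263, -1.0086) x2=(-1.6660, 1.3545, 1.5608)
step 2: x0=(1.2698, 1.5756, 2.0299) x1=(-1.0384, -1.0102, -0.9835) x2=(-1.6659, 1.3550, 1.5876)
step 3: x0=(1.2718, 1.5639, 2.0542) x1=(-0.9908, -0.9820, -0.9445) x2=(-1.6595, 1.3515, 1.6103)
step 4: x0=(1.2686, 1.5492, 2.0749) x1=(-0.9390, -0.9417, -0.8918) x2=(-1.6468, 1.3440, 1.6290)
step 5: x0=(1.2603, 1.5316, 2.0920) x1=(-0.8832, -0.8897, -0.8257) x2=(-1.6277, 1.3326, 1.6438)
step 6: x0=(1.2470, 1.5112, 2.1055) x1=(-0.8237, -0.8264, -0.7465) x2=(-1.6024, 1.3174, 1.6549)
step 7: x0=(1.2290, 1.4881, 2.1156) x1=(-0.7609, -0.7524, -0.6546) x2=(-1.5707, 1.2987, 1.6624)
step 8: x0=(1.2063, 1.4625, 2.1223) x1=(-0.6949, -0.6682, -0.5506) x2=(-1.5329, 1.2766, 1.6664)
step 9: x0=(1.1791, 1.4346, 2.1258) x1=(-0.6261, -0.5744, -0.4351) x2=(-1.4891, 1.2515, 1.6674)
step 10: x0=(1.1478, 1.4044, 2.1264) x1=(-0.5549, -0.4719, -0.3090) x2=(-1.4393, 1.2235, 1.6655)
step 11: x0=(1.1125, 1.3721, 2.1240) x1=(-0.4815, -0.3614, -0.1729) x2=(-1.3839, 1.1930, 1.6611)
step 12: x0=(1.0735, 1.3381, 2.1191) x1=(-0.4063, -0.2438, -0.0280) x2=(-1.3232, 1.1603, 1.6545)
step 13: x0=(1.0311, 1.3024, 2.1117) x1=(-0.3296, -0.1200, 0.1249) x2=(-1.2573, 1.1257, 1.6460)
step 14: x0=(0.9857, 1.2652, 2.1022) x1=(-0.2516, 0.0089, 0.2848) x2=(-1.1867, 1.0897, 1.6361)
step 15: x0=(0.9376, 1.2269, 2.0908) x1=(-0.1727, 0.1422, 0.4504) x2=(-1.1118, 1.0525, 1.6252)
step 16: x0=(0.8870, 1.1876, 2.0778) x1=(-0.0931, 0.2787, 0.6208) x2=(-1.0330, 1.0145, 1.6135)
step 17: x0=(0.8345, 1.1476, 2.0634) x1=(-0.0130, 0.4177, 0.7947) x2=(-0.9508, 0.9761, 1.6016)
step 18: x0=(0.7803, 1.1070, 2.0480) x1=(0.0674, 0.5580, 0.9710) x2=(-0.8659, 0.9375, 1.5896)
step 19: x0=(0.7248, 1.0660, 2.0319) x1=(0.1480, 0.6992, 1.1487) x2=(-0.7787, 0.8989, 1.5778)
step 20: x0=(0.6685, 1.0250, 2.0154) x1=(0.2287, 0.8405, 1.3268) x2=(-0.6899, 0.8604, 1.5665)
step 21: x0=(0.6117, 0.9839, 1.9988) x1=(0.3093, 0.9816, 1.5045) x2=(-0.6002, 0.8221, 1.5555)
step 22: x0=(0.5547, 0.9428, 1.9827) x1=(0.3893, 1.1229, 1.6810) x2=(-0.5098, 0.7838, 1.5448)
step 23: x0=(0.4980, 0.9012, 1.9670) x1=(0.4686, 1.2650, 1.8560) x2=(-0.4191, 0.7456, 1.5343)
step 24: x0=(0.4412, 0.8588, 1.9516) x1=(0.5474, 1.4089, 2.0303) x2=(-0.3282, 0.7075, 1.5239)
step 25: x0=(0.3844, 0.8159, 1.9362) x1=(0.6260, 1.5537, 2.2045) x2=(-0.2370, 0.6697, 1.5136)
step 26: x0=(0.3279, 0.7728, 1.9209) x1=(0.7039, 1.6982, 2.3782) x2=(-0.1456, 0.6325, 1.5036)
step 27: x0=(0.2717, 0.7300, 1.9060) x1=(0.7806, 1.8409, 2.5506) x2=(-0.0540, 0.5962, 1.4938)
step 28: x0=(0.2161, 0.6878, 1.8918) x1=(0.8555, 1.9808, 2.7209) x2=(0.0379, 0.5611, 1.4844)

pair (0,1), distance 0.3815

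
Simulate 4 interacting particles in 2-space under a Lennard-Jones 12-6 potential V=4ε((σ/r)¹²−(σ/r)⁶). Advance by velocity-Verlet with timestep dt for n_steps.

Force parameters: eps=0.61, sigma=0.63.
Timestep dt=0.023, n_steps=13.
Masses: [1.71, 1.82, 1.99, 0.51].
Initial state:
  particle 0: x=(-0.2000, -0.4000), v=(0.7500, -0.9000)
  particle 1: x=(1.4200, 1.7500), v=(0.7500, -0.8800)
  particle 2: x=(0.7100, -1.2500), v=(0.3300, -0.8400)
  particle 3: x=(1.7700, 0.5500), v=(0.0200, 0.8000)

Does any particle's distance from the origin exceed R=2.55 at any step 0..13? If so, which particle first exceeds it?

step 0: x0=(-0.2000, -0.4000) x1=(1.4200, 1.7500) x2=(0.7100, -1.2500) x3=(1.7700, 0.5500)
step 1: x0=(-0.1827, -0.4207) x1=(1.4373, 1.7297) x2=(0.7176, -1.2693) x3=(1.7704, 0.5685)
step 2: x0=(-0.1654, -0.4415) x1=(1.4545, 1.7094) x2=(0.7251, -1.2886) x3=(1.7708, 0.5872)
step 3: x0=(-0.1480, -0.4623) x1=(1.4718, 1.6890) x2=(0.7326, -1.3078) x3=(1.7711, 0.6062)
step 4: x0=(-0.1306, -0.4831) x1=(1.4892, 1.6685) x2=(0.7401, -1.3270) x3=(1.7712, 0.6256)
step 5: x0=(-0.1132, -0.5040) x1=(1.5065, 1.6478) x2=(0.7475, -1.3461) x3=(1.7712, 0.6455)
step 6: x0=(-0.0956, -0.5250) x1=(1.5239, 1.6270) x2=(0.7548, -1.3652) x3=(1.7711, 0.6660)
step 7: x0=(-0.0781, -0.5460) x1=(1.5414, 1.6059) x2=(0.7621, -1.3843) x3=(1.7707, 0.6873)
step 8: x0=(-0.0604, -0.5671) x1=(1.5590, 1.5845) x2=(0.7694, -1.4033) x3=(1.7700, 0.7098)
step 9: x0=(-0.0427, -0.5882) x1=(1.5766, 1.5627) x2=(0.7766, -1.4222) x3=(1.7690, 0.7337)
step 10: x0=(-0.0250, -0.6094) x1=(1.5944, 1.5404) x2=(0.7838, -1.4411) x3=(1.7676, 0.7595)
step 11: x0=(-0.0071, -0.6306) x1=(1.6123, 1.5174) x2=(0.7909, -1.4599) x3=(1.7656, 0.7877)
step 12: x0=(0.0108, -0.6519) x1=(1.6303, 1.4938) x2=(0.7979, -1.4787) x3=(1.7632, 0.8178)
step 13: x0=(0.0287, -0.6733) x1=(1.6483, 1.4709) x2=(0.8049, -1.4974) x3=(1.7612, 0.8458)

no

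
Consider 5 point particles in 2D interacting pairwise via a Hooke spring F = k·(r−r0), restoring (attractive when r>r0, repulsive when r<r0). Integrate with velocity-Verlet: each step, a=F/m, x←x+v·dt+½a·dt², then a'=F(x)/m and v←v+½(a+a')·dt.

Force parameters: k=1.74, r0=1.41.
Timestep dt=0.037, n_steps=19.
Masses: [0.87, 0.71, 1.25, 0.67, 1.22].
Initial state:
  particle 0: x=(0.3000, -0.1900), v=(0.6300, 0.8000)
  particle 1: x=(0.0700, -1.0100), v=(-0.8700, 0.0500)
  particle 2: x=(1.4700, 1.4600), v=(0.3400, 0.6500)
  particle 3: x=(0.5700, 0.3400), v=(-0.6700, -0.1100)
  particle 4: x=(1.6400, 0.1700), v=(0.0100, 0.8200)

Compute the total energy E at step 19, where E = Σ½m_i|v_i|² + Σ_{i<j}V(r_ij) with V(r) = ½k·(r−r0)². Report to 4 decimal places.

step 0: x0=(0.3000, -0.1900) x1=(0.0700, -1.0100) x2=(1.4700, 1.4600) x3=(0.5700, 0.3400) x4=(1.6400, 0.1700)
step 1: x0=(0.3235, -0.1600) x1=(0.0395, -1.0064) x2=(1.4815, 1.4825) x3=(0.5453, 0.3373) x4=(1.6403, 0.1999)
step 2: x0=(0.3472, -0.1295) x1=(0.0125, -0.9988) x2=(1.4909, 1.5017) x3=(0.5209, 0.3377) x4=(1.6404, 0.2288)
step 3: x0=(0.3714, -0.0988) x1=(-0.0107, -0.9871) x2=(1.4980, 1.5177) x3=(0.4968, 0.3414) x4=(1.6402, 0.2566)
step 4: x0=(0.3959, -0.0684) x1=(-0.0302, -0.9711) x2=(1.5029, 1.5304) x3=(0.4731, 0.3487) x4=(1.6396, 0.2835)
step 5: x0=(0.4209, -0.0385) x1=(-0.0458, -0.9506) x2=(1.5054, 1.5398) x3=(0.4494, 0.3600) x4=(1.6388, 0.3093)
step 6: x0=(0.4466, -0.0093) x1=(-0.0574, -0.9255) x2=(1.5055, 1.5461) x3=(0.4257, 0.3754) x4=(1.6376, 0.3340)
step 7: x0=(0.4732, 0.0188) x1=(-0.0650, -0.8959) x2=(1.5034, 1.5493) x3=(0.4015, 0.3949) x4=(1.6361, 0.3576)
step 8: x0=(0.5010, 0.0459) x1=(-0.0686, -0.8618) x2=(1.4989, 1.5495) x3=(0.3766, 0.4187) x4=(1.6342, 0.3800)
step 9: x0=(0.5302, 0.0718) x1=(-0.0684, -0.8233) x2=(1.4923, 1.5470) x3=(0.3505, 0.4466) x4=(1.6320, 0.4013)
step 10: x0=(0.5608, 0.0966) x1=(-0.0643, -0.7806) x2=(1.4834, 1.5419) x3=(0.3229, 0.4784) x4=(1.6294, 0.4215)
step 11: x0=(0.5931, 0.1204) x1=(-0.0566, -0.7340) x2=(1.4725, 1.5344) x3=(0.2937, 0.5138) x4=(1.6267, 0.4406)
step 12: x0=(0.6270, 0.1432) x1=(-0.0454, -0.6837) x2=(1.4596, 1.5248) x3=(0.2627, 0.5525) x4=(1.6238, 0.4585)
step 13: x0=(0.6624, 0.1652) x1=(-0.0309, -0.6301) x2=(1.4449, 1.5134) x3=(0.2300, 0.5943) x4=(1.6207, 0.4753)
step 14: x0=(0.6991, 0.1864) x1=(-0.0135, -0.5735) x2=(1.4285, 1.5004) x3=(0.1957, 0.6389) x4=(1.6176, 0.4911)
step 15: x0=(0.7369, 0.2069) x1=(0.0066, -0.5144) x2=(1.4104, 1.4861) x3=(0.1600, 0.6861) x4=(1.6145, 0.5058)
step 16: x0=(0.7757, 0.2266) x1=(0.0291, -0.4532) x2=(1.3910, 1.4708) x3=(0.1229, 0.7355) x4=(1.6116, 0.5195)
step 17: x0=(0.8152, 0.2455) x1=(0.0537, -0.3901) x2=(1.3702, 1.4548) x3=(0.0847, 0.7871) x4=(1.6089, 0.5323)
step 18: x0=(0.8551, 0.2636) x1=(0.0800, -0.3258) x2=(1.3483, 1.4385) x3=(0.0458, 0.8406) x4=(1.6065, 0.5443)
step 19: x0=(0.8952, 0.2808) x1=(0.1077, -0.2604) x2=(1.3253, 1.4220) x3=(0.0063, 0.8957) x4=(1.6046, 0.5555)
step 0 velocities: v0=(0.6300, 0.8000) v1=(-0.8700, 0.0500) v2=(0.3400, 0.6500) v3=(-0.6700, -0.1100) v4=(0.0100, 0.8200)
step 0: KE=1.6216, PE=3.3249, E=4.9466
step 19 velocities: v0=(1.0826, 0.4533) v1=(0.7611, 1.7734) v2=(-0.6335, -0.4415) v3=(-1.0704, 1.5076) v4=(-0.0447, 0.2942)
step 19: KE=3.4933, PE=1.4498, E=4.9431

4.9431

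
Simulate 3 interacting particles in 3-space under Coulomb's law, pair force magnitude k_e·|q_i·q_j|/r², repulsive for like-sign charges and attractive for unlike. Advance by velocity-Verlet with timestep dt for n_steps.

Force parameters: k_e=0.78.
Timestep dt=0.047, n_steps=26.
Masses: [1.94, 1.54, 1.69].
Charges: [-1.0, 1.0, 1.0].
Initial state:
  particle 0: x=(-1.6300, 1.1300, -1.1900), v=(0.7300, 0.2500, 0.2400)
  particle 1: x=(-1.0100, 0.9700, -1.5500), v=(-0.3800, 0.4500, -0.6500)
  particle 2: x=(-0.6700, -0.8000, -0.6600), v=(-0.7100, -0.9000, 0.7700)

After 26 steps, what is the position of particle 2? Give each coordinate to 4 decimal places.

(-1.5419, -1.8944, 0.2895)

step 0: x0=(-1.6300, 1.1300, -1.1900) x1=(-1.0100, 0.9700, -1.5500) x2=(-0.6700, -0.8000, -0.6600)
step 1: x0=(-1.5950, 1.1415, -1.1791) x1=(-1.0288, 0.9915, -1.5801) x2=(-0.7034, -0.8423, -0.6238)
step 2: x0=(-1.5584, 1.1525, -1.1692) x1=(-1.0493, 1.0137, -1.6091) x2=(-0.7368, -0.8847, -0.5875)
step 3: x0=(-1.5205, 1.1629, -1.1604) x1=(-1.0717, 1.0366, -1.6366) x2=(-0.7703, -0.9270, -0.5512)
step 4: x0=(-1.4811, 1.1728, -1.1530) x1=(-1.0958, 1.0601, -1.6625) x2=(-0.8038, -0.9694, -0.5148)
step 5: x0=(-1.4404, 1.1822, -1.1472) x1=(-1.1215, 1.0843, -1.6864) x2=(-0.8374, -1.0117, -0.4784)
step 6: x0=(-1.3986, 1.1911, -1.1432) x1=(-1.1486, 1.1091, -1.7080) x2=(-0.8709, -1.0540, -0.4419)
step 7: x0=(-1.3558, 1.1995, -1.1413) x1=(-1.1769, 1.1344, -1.7270) x2=(-0.9045, -1.0963, -0.4055)
step 8: x0=(-1.3123, 1.2076, -1.1416) x1=(-1.2060, 1.1601, -1.7434) x2=(-0.9381, -1.1386, -0.3690)
step 9: x0=(-1.2684, 1.2153, -1.1441) x1=(-1.2357, 1.1862, -1.7569) x2=(-0.9718, -1.1808, -0.3324)
step 10: x0=(-1.2243, 1.2228, -1.1489) x1=(-1.2656, 1.2126, -1.7675) x2=(-1.0054, -1.2230, -0.2959)
step 11: x0=(-1.1804, 1.2302, -1.1560) x1=(-1.2953, 1.2392, -1.7753) x2=(-1.0390, -1.2652, -0.2594)
step 12: x0=(-1.1369, 1.2374, -1.1653) x1=(-1.3244, 1.2658, -1.7804) x2=(-1.0726, -1.3073, -0.2228)
step 13: x0=(-1.0940, 1.2447, -1.1766) x1=(-1.3528, 1.2924, -1.7830) x2=(-1.1062, -1.3494, -0.1862)
step 14: x0=(-1.0519, 1.2520, -1.1897) x1=(-1.3803, 1.3189, -1.7833) x2=(-1.1399, -1.3915, -0.1496)
step 15: x0=(-1.0107, 1.2593, -1.2044) x1=(-1.4065, 1.3453, -1.7815) x2=(-1.1735, -1.4335, -0.1130)
step 16: x0=(-0.9706, 1.2668, -1.2205) x1=(-1.4315, 1.3715, -1.7780) x2=(-1.2070, -1.4755, -0.0764)
step 17: x0=(-0.9314, 1.2745, -1.2379) x1=(-1.4552, 1.3974, -1.7729) x2=(-1.2406, -1.5175, -0.0399)
step 18: x0=(-0.8934, 1.2823, -1.2563) x1=(-1.4776, 1.4232, -1.7665) x2=(-1.2742, -1.5594, -0.0033)
step 19: x0=(-0.8564, 1.2902, -1.2756) x1=(-1.4986, 1.4487, -1.7589) x2=(-1.3077, -1.6014, 0.0333)
step 20: x0=(-0.8205, 1.2984, -1.2956) x1=(-1.5183, 1.4739, -1.7505) x2=(-1.3412, -1.6433, 0.0699)
step 21: x0=(-0.7856, 1.3067, -1.3163) x1=(-1.5368, 1.4990, -1.7412) x2=(-1.3747, -1.6852, 0.1066)
step 22: x0=(-0.7517, 1.3152, -1.3375) x1=(-1.5540, 1.5237, -1.7313) x2=(-1.4082, -1.7270, 0.1432)
step 23: x0=(-0.7187, 1.3239, -1.3591) x1=(-1.5701, 1.5483, -1.7209) x2=(-1.4416, -1.7689, 0.1798)
step 24: x0=(-0.6866, 1.3327, -1.3810) x1=(-1.5851, 1.5726, -1.7100) x2=(-1.4751, -1.8108, 0.2163)
step 25: x0=(-0.6554, 1.3417, -1.4033) x1=(-1.5991, 1.5967, -1.6988) x2=(-1.5085, -1.8526, 0.2529)
step 26: x0=(-0.6250, 1.3509, -1.4257) x1=(-1.6120, 1.6206, -1.6874) x2=(-1.5419, -1.8944, 0.2895)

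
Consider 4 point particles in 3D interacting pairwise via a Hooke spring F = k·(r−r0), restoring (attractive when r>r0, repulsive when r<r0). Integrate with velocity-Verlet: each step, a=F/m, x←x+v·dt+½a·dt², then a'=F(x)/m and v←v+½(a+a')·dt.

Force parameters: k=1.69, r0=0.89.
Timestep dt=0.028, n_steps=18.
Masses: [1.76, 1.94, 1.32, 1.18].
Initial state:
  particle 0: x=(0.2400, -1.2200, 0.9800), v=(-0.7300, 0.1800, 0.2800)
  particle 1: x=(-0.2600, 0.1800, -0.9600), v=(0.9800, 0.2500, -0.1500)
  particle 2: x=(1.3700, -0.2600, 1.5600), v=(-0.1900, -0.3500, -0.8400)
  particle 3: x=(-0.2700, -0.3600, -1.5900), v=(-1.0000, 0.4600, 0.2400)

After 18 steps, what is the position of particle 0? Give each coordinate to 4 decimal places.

(-0.1285, -0.9180, 0.8009)

step 0: x0=(0.2400, -1.2200, 0.9800) x1=(-0.2600, 0.1800, -0.9600) x2=(1.3700, -0.2600, 1.5600) x3=(-0.2700, -0.3600, -1.5900)
step 1: x0=(0.2195, -1.2142, 0.9868) x1=(-0.2321, 0.1866, -0.9632) x2=(1.3632, -0.2699, 1.5343) x3=(-0.2971, -0.3474, -1.5810)
step 2: x0=(0.1989, -1.2071, 0.9916) x1=(-0.2031, 0.1924, -0.9642) x2=(1.3536, -0.2799, 1.5042) x3=(-0.3225, -0.3355, -1.5675)
step 3: x0=(0.1782, -1.1985, 0.9943) x1=(-0.1733, 0.1974, -0.9632) x2=(1.3411, -0.2901, 1.4699) x3=(-0.3460, -0.3242, -1.5495)
step 4: x0=(0.1575, -1.1885, 0.9949) x1=(-0.1426, 0.2016, -0.9602) x2=(1.3258, -0.3003, 1.4314) x3=(-0.3678, -0.3137, -1.5272)
step 5: x0=(0.1367, -1.1771, 0.9934) x1=(-0.1110, 0.2051, -0.9551) x2=(1.3078, -0.3106, 1.3889) x3=(-0.3878, -0.3039, -1.5006)
step 6: x0=(0.1159, -1.1644, 0.9899) x1=(-0.0787, 0.2077, -0.9481) x2=(1.2870, -0.3209, 1.3425) x3=(-0.4060, -0.2947, -1.4698)
step 7: x0=(0.0950, -1.1503, 0.9843) x1=(-0.0456, 0.2095, -0.9392) x2=(1.2636, -0.3311, 1.2924) x3=(-0.4225, -0.2864, -1.4349)
step 8: x0=(0.0743, -1.1349, 0.9767) x1=(-0.0119, 0.2106, -0.9284) x2=(1.2377, -0.3413, 1.2387) x3=(-0.4373, -0.2787, -1.3961)
step 9: x0=(0.0535, -1.1182, 0.9672) x1=(0.0225, 0.2108, -0.9157) x2=(1.2093, -0.3513, 1.1815) x3=(-0.4504, -0.2719, -1.3535)
step 10: x0=(0.0328, -1.1003, 0.9557) x1=(0.0575, 0.2104, -0.9014) x2=(1.1785, -0.3612, 1.1212) x3=(-0.4620, -0.2657, -1.3072)
step 11: x0=(0.0122, -1.0813, 0.9423) x1=(0.0929, 0.2091, -0.8854) x2=(1.1455, -0.3710, 1.0578) x3=(-0.4719, -0.2603, -1.2575)
step 12: x0=(-0.0083, -1.0610, 0.9271) x1=(0.1288, 0.2071, -0.8678) x2=(1.1103, -0.3805, 0.9916) x3=(-0.4803, -0.2556, -1.2044)
step 13: x0=(-0.0287, -1.0396, 0.9101) x1=(0.1651, 0.2044, -0.8487) x2=(1.0731, -0.3899, 0.9227) x3=(-0.4872, -0.2515, -1.1483)
step 14: x0=(-0.0490, -1.0172, 0.8913) x1=(0.2017, 0.2009, -0.8281) x2=(1.0340, -0.3990, 0.8515) x3=(-0.4927, -0.2481, -1.0892)
step 15: x0=(-0.0691, -0.9938, 0.8710) x1=(0.2384, 0.1968, -0.8063) x2=(0.9932, -0.4079, 0.7782) x3=(-0.4968, -0.2454, -1.0275)
step 16: x0=(-0.0891, -0.9694, 0.8490) x1=(0.2754, 0.1920, -0.7833) x2=(0.9508, -0.4165, 0.7029) x3=(-0.4996, -0.2433, -0.9632)
step 17: x0=(-0.1089, -0.9442, 0.8256) x1=(0.3124, 0.1865, -0.7591) x2=(0.9069, -0.4248, 0.6259) x3=(-0.5011, -0.2417, -0.8968)
step 18: x0=(-0.1285, -0.9180, 0.8009) x1=(0.3494, 0.1804, -0.7339) x2=(0.8617, -0.4329, 0.5475) x3=(-0.5015, -0.2406, -0.8283)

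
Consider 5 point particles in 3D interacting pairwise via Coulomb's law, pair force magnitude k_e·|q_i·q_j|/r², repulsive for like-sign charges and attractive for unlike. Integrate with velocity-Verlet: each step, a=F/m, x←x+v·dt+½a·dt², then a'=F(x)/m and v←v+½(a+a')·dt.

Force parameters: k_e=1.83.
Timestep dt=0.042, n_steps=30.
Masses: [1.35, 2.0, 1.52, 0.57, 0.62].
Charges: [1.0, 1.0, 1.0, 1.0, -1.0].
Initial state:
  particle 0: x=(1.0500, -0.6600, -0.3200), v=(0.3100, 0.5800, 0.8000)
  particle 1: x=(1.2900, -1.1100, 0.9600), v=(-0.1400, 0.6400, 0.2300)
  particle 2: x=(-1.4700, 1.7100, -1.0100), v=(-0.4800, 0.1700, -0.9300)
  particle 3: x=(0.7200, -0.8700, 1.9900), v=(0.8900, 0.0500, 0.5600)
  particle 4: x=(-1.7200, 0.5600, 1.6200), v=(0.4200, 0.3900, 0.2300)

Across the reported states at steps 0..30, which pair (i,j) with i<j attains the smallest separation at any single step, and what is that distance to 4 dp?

step 0: x0=(1.0500, -0.6600, -0.3200) x1=(1.2900, -1.1100, 0.9600) x2=(-1.4700, 1.7100, -1.0100) x3=(0.7200, -0.8700, 1.9900) x4=(-1.7200, 0.5600, 1.6200)
step 1: x0=(1.0629, -0.6354, -0.2871) x1=(1.2844, -1.0834, 0.9696) x2=(-1.4903, 1.7172, -1.0490) x3=(0.7561, -0.8675, 2.0158) x4=(-1.7017, 0.5762, 1.6293)
step 2: x0=(1.0757, -0.6105, -0.2558) x1=(1.2794, -1.0572, 0.9791) x2=(-1.5108, 1.7246, -1.0880) x3=(0.7899, -0.8641, 2.0461) x4=(-1.6822, 0.5919, 1.6378)
step 3: x0=(1.0883, -0.5851, -0.2260) x1=(1.2750, -1.0315, 0.9885) x2=(-1.5316, 1.7320, -1.1268) x3=(0.8215, -0.8600, 2.0812) x4=(-1.6614, 0.6073, 1.6455)
step 4: x0=(1.1008, -0.5592, -0.1977) x1=(1.2711, -1.0063, 0.9978) x2=(-1.5527, 1.7397, -1.1656) x3=(0.8510, -0.8553, 2.1210) x4=(-1.6393, 0.6221, 1.6525)
step 5: x0=(1.1130, -0.5328, -0.1711) x1=(1.2676, -0.9816, 1.0070) x2=(-1.5739, 1.7474, -1.2044) x3=(0.8786, -0.8500, 2.1654) x4=(-1.6160, 0.6366, 1.6587)
step 6: x0=(1.1252, -0.5059, -0.1461) x1=(1.2644, -0.9573, 1.0162) x2=(-1.5954, 1.7553, -1.2431) x3=(0.9045, -0.8443, 2.2144) x4=(-1.5915, 0.6505, 1.6642)
step 7: x0=(1.1371, -0.4784, -0.1228) x1=(1.2617, -0.9335, 1.0255) x2=(-1.6172, 1.7633, -1.2817) x3=(0.9288, -0.8381, 2.2679) x4=(-1.5657, 0.6640, 1.6690)
step 8: x0=(1.1489, -0.4503, -0.1012) x1=(1.2592, -0.9100, 1.0349) x2=(-1.6391, 1.7714, -1.3203) x3=(0.9518, -0.8316, 2.3256) x4=(-1.5387, 0.6770, 1.6731)
step 9: x0=(1.1606, -0.4216, -0.0812) x1=(1.2569, -0.8870, 1.0444) x2=(-1.6612, 1.7796, -1.3589) x3=(0.9735, -0.8249, 2.3874) x4=(-1.5104, 0.6895, 1.6765)
step 10: x0=(1.1721, -0.3922, -0.0630) x1=(1.2548, -0.8644, 1.0541) x2=(-1.6836, 1.7880, -1.3974) x3=(0.9941, -0.8180, 2.4529) x4=(-1.4809, 0.7015, 1.6793)
step 11: x0=(1.1835, -0.3622, -0.0464) x1=(1.2528, -0.8423, 1.0642) x2=(-1.7061, 1.7964, -1.4359) x3=(1.0137, -0.8109, 2.5221) x4=(-1.4502, 0.7129, 1.6814)
step 12: x0=(1.1947, -0.3315, -0.0315) x1=(1.2509, -0.8205, 1.0746) x2=(-1.7288, 1.8050, -1.4744) x3=(1.0324, -0.8036, 2.5946) x4=(-1.4182, 0.7238, 1.6829)
step 13: x0=(1.2059, -0.3001, -0.0182) x1=(1.2491, -0.7992, 1.0854) x2=(-1.7518, 1.8136, -1.5128) x3=(1.0504, -0.7963, 2.6702) x4=(-1.3850, 0.7342, 1.6838)
step 14: x0=(1.2169, -0.2679, -0.0065) x1=(1.2473, -0.7783, 1.0966) x2=(-1.7748, 1.8224, -1.5512) x3=(1.0676, -0.7888, 2.7486) x4=(-1.3506, 0.7440, 1.6840)
step 15: x0=(1.2279, -0.2351, 0.0035) x1=(1.2455, -0.7577, 1.1083) x2=(-1.7981, 1.8312, -1.5896) x3=(1.0841, -0.7813, 2.8297) x4=(-1.3149, 0.7532, 1.6837)
step 16: x0=(1.2388, -0.2015, 0.0120) x1=(1.2437, -0.7376, 1.1206) x2=(-1.8215, 1.8401, -1.6280) x3=(1.1000, -0.7737, 2.9133) x4=(-1.2779, 0.7619, 1.6828)
step 17: x0=(1.2496, -0.1672, 0.0191) x1=(1.2418, -0.7179, 1.1333) x2=(-1.8451, 1.8492, -1.6664) x3=(1.1154, -0.7660, 2.9991) x4=(-1.2397, 0.7699, 1.6814)
step 18: x0=(1.2603, -0.1321, 0.0246) x1=(1.2398, -0.6986, 1.1467) x2=(-1.8688, 1.8583, -1.7047) x3=(1.1303, -0.7583, 3.0870) x4=(-1.2002, 0.7774, 1.6794)
step 19: x0=(1.2710, -0.0963, 0.0288) x1=(1.2377, -0.6796, 1.1605) x2=(-1.8927, 1.8675, -1.7431) x3=(1.1447, -0.7505, 3.1769) x4=(-1.1594, 0.7842, 1.6768)
step 20: x0=(1.2817, -0.0598, 0.0316) x1=(1.2354, -0.6611, 1.1750) x2=(-1.9167, 1.8767, -1.7814) x3=(1.1587, -0.7426, 3.2685) x4=(-1.1174, 0.7904, 1.6738)
step 21: x0=(1.2923, -0.0226, 0.0332) x1=(1.2330, -0.6429, 1.1900) x2=(-1.9409, 1.8861, -1.8198) x3=(1.1723, -0.7347, 3.3617) x4=(-1.0740, 0.7960, 1.6702)
step 22: x0=(1.3028, 0.0154, 0.0335) x1=(1.2305, -0.6250, 1.2055) x2=(-1.9651, 1.8955, -1.8582) x3=(1.1855, -0.7267, 3.4563) x4=(-1.0294, 0.8009, 1.6661)
step 23: x0=(1.3134, 0.0540, 0.0327) x1=(1.2277, -0.6075, 1.2216) x2=(-1.9896, 1.9050, -1.8965) x3=(1.1983, -0.7187, 3.5524) x4=(-0.9834, 0.8052, 1.6615)
step 24: x0=(1.3239, 0.0933, 0.0308) x1=(1.2248, -0.5903, 1.2383) x2=(-2.0141, 1.9145, -1.9349) x3=(1.2108, -0.7106, 3.6497) x4=(-0.9361, 0.8088, 1.6564)
step 25: x0=(1.3344, 0.1333, 0.0279) x1=(1.2216, -0.5734, 1.2554) x2=(-2.0388, 1.9241, -1.9733) x3=(1.2231, -0.7024, 3.7481) x4=(-0.8875, 0.8116, 1.6508)
step 26: x0=(1.3448, 0.1739, 0.0240) x1=(1.2182, -0.5567, 1.2731) x2=(-2.0636, 1.9338, -2.0116) x3=(1.2350, -0.6942, 3.8476) x4=(-0.8375, 0.8138, 1.6447)
step 27: x0=(1.3552, 0.2152, 0.0193) x1=(1.2146, -0.5403, 1.2913) x2=(-2.0885, 1.9436, -2.0500) x3=(1.2467, -0.6860, 3.9481) x4=(-0.7861, 0.8153, 1.6381)
step 28: x0=(1.3656, 0.2570, 0.0137) x1=(1.2107, -0.5242, 1.3099) x2=(-2.1135, 1.9534, -2.0885) x3=(1.2581, -0.6776, 4.0495) x4=(-0.7333, 0.8160, 1.6309)
step 29: x0=(1.3759, 0.2995, 0.0073) x1=(1.2065, -0.5083, 1.3290) x2=(-2.1386, 1.9632, -2.1269) x3=(1.2693, -0.6693, 4.1517) x4=(-0.6791, 0.8159, 1.6233)
step 30: x0=(1.3861, 0.3424, 0.0003) x1=(1.2020, -0.4925, 1.3485) x2=(-2.1638, 1.9731, -2.1654) x3=(1.2804, -0.6609, 4.2547) x4=(-0.6234, 0.8151, 1.6151)

pair (1,3), distance 1.1897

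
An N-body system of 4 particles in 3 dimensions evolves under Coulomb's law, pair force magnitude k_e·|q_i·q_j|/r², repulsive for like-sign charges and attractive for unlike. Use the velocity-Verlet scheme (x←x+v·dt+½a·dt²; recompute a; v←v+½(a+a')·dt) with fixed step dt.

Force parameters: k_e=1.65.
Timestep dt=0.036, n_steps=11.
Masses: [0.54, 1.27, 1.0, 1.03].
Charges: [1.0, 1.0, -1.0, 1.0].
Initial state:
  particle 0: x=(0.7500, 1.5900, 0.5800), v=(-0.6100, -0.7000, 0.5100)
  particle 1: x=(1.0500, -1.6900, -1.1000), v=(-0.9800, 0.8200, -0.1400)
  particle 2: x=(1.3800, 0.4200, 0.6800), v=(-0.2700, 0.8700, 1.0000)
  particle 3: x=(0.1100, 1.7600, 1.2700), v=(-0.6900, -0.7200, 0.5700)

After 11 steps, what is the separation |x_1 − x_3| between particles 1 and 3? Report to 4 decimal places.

4.0414

step 0: x0=(0.7500, 1.5900, 0.5800) x1=(1.0500, -1.6900, -1.1000) x2=(1.3800, 0.4200, 0.6800) x3=(0.1100, 1.7600, 1.2700)
step 1: x0=(0.7300, 1.5636, 0.5969) x1=(1.0147, -1.6605, -1.1050) x2=(1.3698, 0.4519, 0.7160) x3=(0.0846, 1.7341, 1.2913)
step 2: x0=(0.7140, 1.5346, 0.6112) x1=(0.9796, -1.6310, -1.1100) x2=(1.3585, 0.4852, 0.7518) x3=(0.0580, 1.7084, 1.3141)
step 3: x0=(0.7022, 1.5029, 0.6229) x1=(0.9444, -1.6015, -1.1150) x2=(1.3460, 0.5198, 0.7875) x3=(0.0304, 1.6827, 1.3383)
step 4: x0=(0.6945, 1.4685, 0.6322) x1=(0.9093, -1.5721, -1.1200) x2=(1.3323, 0.5559, 0.8230) x3=(0.0017, 1.6571, 1.3639)
step 5: x0=(0.6911, 1.4312, 0.6396) x1=(0.8743, -1.5428, -1.1249) x2=(1.3170, 0.5936, 0.8582) x3=(-0.0278, 1.6316, 1.3909)
step 6: x0=(0.6921, 1.3907, 0.6453) x1=(0.8394, -1.5135, -1.1299) x2=(1.3002, 0.6329, 0.8931) x3=(-0.0581, 1.6061, 1.4190)
step 7: x0=(0.6977, 1.3469, 0.6499) x1=(0.8044, -1.4842, -1.1348) x2=(1.2814, 0.6741, 0.9275) x3=(-0.0891, 1.5807, 1.4482)
step 8: x0=(0.7082, 1.2996, 0.6539) x1=(0.7696, -1.4550, -1.1398) x2=(1.2605, 0.7172, 0.9613) x3=(-0.1207, 1.5554, 1.4783)
step 9: x0=(0.7241, 1.2483, 0.6582) x1=(0.7348, -1.4259, -1.1448) x2=(1.2371, 0.7625, 0.9940) x3=(-0.1527, 1.5301, 1.5093)
step 10: x0=(0.7460, 1.1927, 0.6637) x1=(0.7001, -1.3969, -1.1499) x2=(1.2108, 0.8102, 1.0254) x3=(-0.1850, 1.5048, 1.5411)
step 11: x0=(0.7748, 1.1326, 0.6720) x1=(0.6654, -1.3680, -1.1549) x2=(1.1808, 0.8605, 1.0546) x3=(-0.2175, 1.4796, 1.5735)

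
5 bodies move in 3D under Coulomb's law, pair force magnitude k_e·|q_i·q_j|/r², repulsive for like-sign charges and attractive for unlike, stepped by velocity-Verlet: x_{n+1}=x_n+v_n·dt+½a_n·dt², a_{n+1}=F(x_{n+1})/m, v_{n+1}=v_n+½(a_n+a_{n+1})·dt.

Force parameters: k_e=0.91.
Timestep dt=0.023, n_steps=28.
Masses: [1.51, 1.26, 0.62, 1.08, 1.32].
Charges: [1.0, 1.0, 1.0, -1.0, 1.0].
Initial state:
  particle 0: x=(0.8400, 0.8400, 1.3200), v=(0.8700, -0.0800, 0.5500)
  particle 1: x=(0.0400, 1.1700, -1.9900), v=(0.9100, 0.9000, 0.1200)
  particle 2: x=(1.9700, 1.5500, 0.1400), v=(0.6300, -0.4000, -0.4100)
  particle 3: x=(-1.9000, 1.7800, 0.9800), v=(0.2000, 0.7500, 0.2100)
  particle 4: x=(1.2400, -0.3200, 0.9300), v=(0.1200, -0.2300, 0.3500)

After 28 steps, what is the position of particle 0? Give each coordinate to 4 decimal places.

step 0: x0=(0.8400, 0.8400, 1.3200) x1=(0.0400, 1.1700, -1.9900) x2=(1.9700, 1.5500, 0.1400) x3=(-1.9000, 1.7800, 0.9800) x4=(1.2400, -0.3200, 0.9300)
step 1: x0=(0.8599, 0.8382, 1.3327) x1=(0.0609, 1.1907, -1.9873) x2=(1.9846, 1.5409, 0.1305) x3=(-1.8953, 1.7972, 0.9848) x4=(1.2428, -0.3254, 0.9380)
step 2: x0=(0.8797, 0.8366, 1.3456) x1=(0.0817, 1.2114, -1.9846) x2=(1.9994, 1.5321, 0.1208) x3=(-1.8906, 1.8144, 0.9896) x4=(1.2456, -0.3311, 0.9461)
step 3: x0=(0.8994, 0.8351, 1.3586) x1=(0.1025, 1.2322, -1.9820) x2=(2.0145, 1.5235, 0.1111) x3=(-1.8857, 1.8316, 0.9944) x4=(1.2484, -0.3371, 0.9541)
step 4: x0=(0.9189, 0.8338, 1.3718) x1=(0.1232, 1.2529, -1.9795) x2=(2.0297, 1.5152, 0.1011) x3=(-1.8806, 1.8487, 0.9991) x4=(1.2513, -0.3433, 0.9621)
step 5: x0=(0.9382, 0.8326, 1.3851) x1=(0.1438, 1.2737, -1.9770) x2=(2.0452, 1.5071, 0.0910) x3=(-1.8755, 1.8657, 1.0038) x4=(1.2541, -0.3498, 0.9701)
step 6: x0=(0.9575, 0.8316, 1.3986) x1=(0.1644, 1.2945, -1.9746) x2=(2.0609, 1.4993, 0.0808) x3=(-1.8703, 1.8827, 1.0085) x4=(1.2570, -0.3565, 0.9781)
step 7: x0=(0.9766, 0.8307, 1.4122) x1=(0.1849, 1.3153, -1.9723) x2=(2.0769, 1.4916, 0.0704) x3=(-1.8649, 1.8997, 1.0131) x4=(1.2599, -0.3635, 0.9860)
step 8: x0=(0.9956, 0.8299, 1.4259) x1=(0.2054, 1.3361, -1.9701) x2=(2.0930, 1.4842, 0.0599) x3=(-1.8594, 1.9167, 1.0177) x4=(1.2628, -0.3708, 0.9939)
step 9: x0=(1.0144, 0.8294, 1.4399) x1=(0.2257, 1.3570, -1.9679) x2=(2.1093, 1.4770, 0.0493) x3=(-1.8538, 1.9336, 1.0223) x4=(1.2657, -0.3783, 1.0019)
step 10: x0=(1.0332, 0.8289, 1.4539) x1=(0.2461, 1.3779, -1.9658) x2=(2.1259, 1.4701, 0.0384) x3=(-1.8481, 1.9504, 1.0269) x4=(1.2686, -0.3861, 1.0098)
step 11: x0=(1.0518, 0.8286, 1.4681) x1=(0.2663, 1.3988, -1.9637) x2=(2.1427, 1.4633, 0.0275) x3=(-1.8423, 1.9672, 1.0314) x4=(1.2715, -0.3941, 1.0177)
step 12: x0=(1.0704, 0.8285, 1.4825) x1=(0.2865, 1.4197, -1.9617) x2=(2.1596, 1.4567, 0.0164) x3=(-1.8364, 1.9840, 1.0360) x4=(1.2744, -0.4024, 1.0255)
step 13: x0=(1.0888, 0.8285, 1.4970) x1=(0.3066, 1.4406, -1.9598) x2=(2.1768, 1.4503, 0.0052) x3=(-1.8304, 2.0007, 1.0404) x4=(1.2774, -0.4109, 1.0334)
step 14: x0=(1.1072, 0.8286, 1.5117) x1=(0.3267, 1.4616, -1.9580) x2=(2.1942, 1.4441, -0.0061) x3=(-1.8243, 2.0174, 1.0449) x4=(1.2802, -0.4196, 1.0412)
step 15: x0=(1.1255, 0.8289, 1.5264) x1=(0.3466, 1.4826, -1.9562) x2=(2.2117, 1.4381, -0.0176) x3=(-1.8180, 2.0340, 1.0493) x4=(1.2831, -0.4287, 1.0490)
step 16: x0=(1.1436, 0.8294, 1.5414) x1=(0.3666, 1.5036, -1.9545) x2=(2.2295, 1.4323, -0.0292) x3=(-1.8117, 2.0506, 1.0538) x4=(1.2860, -0.4379, 1.0568)
step 17: x0=(1.1617, 0.8299, 1.5565) x1=(0.3864, 1.5246, -1.9528) x2=(2.2475, 1.4266, -0.0410) x3=(-1.8052, 2.0672, 1.0581) x4=(1.2888, -0.4474, 1.0646)
step 18: x0=(1.1797, 0.8307, 1.5717) x1=(0.4062, 1.5457, -1.9512) x2=(2.2656, 1.4211, -0.0528) x3=(-1.7987, 2.0837, 1.0625) x4=(1.2917, -0.4571, 1.0724)
step 19: x0=(1.1977, 0.8315, 1.5870) x1=(0.4259, 1.5668, -1.9497) x2=(2.2840, 1.4158, -0.0648) x3=(-1.7921, 2.1002, 1.0668) x4=(1.2945, -0.4670, 1.0801)
step 20: x0=(1.2155, 0.8325, 1.6025) x1=(0.4456, 1.5879, -1.9483) x2=(2.3025, 1.4106, -0.0769) x3=(-1.7853, 2.1166, 1.0711) x4=(1.2973, -0.4772, 1.0878)
step 21: x0=(1.2333, 0.8337, 1.6182) x1=(0.4652, 1.6091, -1.9469) x2=(2.3212, 1.4056, -0.0891) x3=(-1.7785, 2.1330, 1.0754) x4=(1.3000, -0.4876, 1.0955)
step 22: x0=(1.2510, 0.8349, 1.6339) x1=(0.4847, 1.6302, -1.9456) x2=(2.3401, 1.4007, -0.1015) x3=(-1.7715, 2.1493, 1.0797) x4=(1.3027, -0.4981, 1.1032)
step 23: x0=(1.2687, 0.8363, 1.6498) x1=(0.5041, 1.6515, -1.9443) x2=(2.3592, 1.3960, -0.1139) x3=(-1.7645, 2.1656, 1.0839) x4=(1.3054, -0.5089, 1.1109)
step 24: x0=(1.2863, 0.8378, 1.6658) x1=(0.5235, 1.6727, -1.9431) x2=(2.3785, 1.3914, -0.1265) x3=(-1.7573, 2.1819, 1.0881) x4=(1.3081, -0.5199, 1.1186)
step 25: x0=(1.3038, 0.8395, 1.6820) x1=(0.5429, 1.6940, -1.9420) x2=(2.3979, 1.3869, -0.1391) x3=(-1.7501, 2.1981, 1.0923) x4=(1.3107, -0.5311, 1.1262)
step 26: x0=(1.3213, 0.8413, 1.6983) x1=(0.5621, 1.7152, -1.9409) x2=(2.4175, 1.3826, -0.1519) x3=(-1.7428, 2.2143, 1.0965) x4=(1.3133, -0.5425, 1.1339)
step 27: x0=(1.3388, 0.8432, 1.7147) x1=(0.5813, 1.7366, -1.9399) x2=(2.4373, 1.3783, -0.1648) x3=(-1.7354, 2.2304, 1.1007) x4=(1.3159, -0.5541, 1.1415)
step 28: x0=(1.3561, 0.8452, 1.7312) x1=(0.6004, 1.7579, -1.9390) x2=(2.4573, 1.3742, -0.1777) x3=(-1.7279, 2.2465, 1.1048) x4=(1.3184, -0.5659, 1.1491)

(1.3561, 0.8452, 1.7312)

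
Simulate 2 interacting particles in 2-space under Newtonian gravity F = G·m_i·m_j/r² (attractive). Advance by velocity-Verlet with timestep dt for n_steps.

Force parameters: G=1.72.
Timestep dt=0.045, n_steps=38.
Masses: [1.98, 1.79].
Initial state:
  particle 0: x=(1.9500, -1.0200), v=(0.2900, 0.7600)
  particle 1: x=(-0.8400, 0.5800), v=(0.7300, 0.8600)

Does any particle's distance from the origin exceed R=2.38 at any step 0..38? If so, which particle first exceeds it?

no

step 0: x0=(1.9500, -1.0200) x1=(-0.8400, 0.5800)
step 1: x0=(1.9628, -0.9857) x1=(-0.8069, 0.6185)
step 2: x0=(1.9751, -0.9510) x1=(-0.7731, 0.6567)
step 3: x0=(1.9868, -0.9160) x1=(-0.7388, 0.6946)
step 4: x0=(1.9980, -0.8807) x1=(-0.7039, 0.7321)
step 5: x0=(2.0086, -0.8451) x1=(-0.6684, 0.7692)
step 6: x0=(2.0187, -0.8092) x1=(-0.6323, 0.8060)
step 7: x0=(2.0283, -0.7729) x1=(-0.5956, 0.8424)
step 8: x0=(2.0373, -0.7363) x1=(-0.5583, 0.8785)
step 9: x0=(2.0457, -0.6994) x1=(-0.5203, 0.9141)
step 10: x0=(2.0536, -0.6620) x1=(-0.4817, 0.9493)
step 11: x0=(2.0609, -0.6243) x1=(-0.4425, 0.9842)
step 12: x0=(2.0675, -0.5862) x1=(-0.4026, 1.0186)
step 13: x0=(2.0736, -0.5478) x1=(-0.3620, 1.0525)
step 14: x0=(2.0791, -0.5089) x1=(-0.3208, 1.0861)
step 15: x0=(2.0839, -0.4696) x1=(-0.2789, 1.1191)
step 16: x0=(2.0881, -0.4299) x1=(-0.2362, 1.1517)
step 17: x0=(2.0917, -0.3897) x1=(-0.1929, 1.1838)
step 18: x0=(2.0945, -0.3491) x1=(-0.1488, 1.2154)
step 19: x0=(2.0967, -0.3080) x1=(-0.1039, 1.2465)
step 20: x0=(2.0982, -0.2664) x1=(-0.0583, 1.2770)
step 21: x0=(2.0990, -0.2243) x1=(-0.0118, 1.3070)
step 22: x0=(2.0991, -0.1817) x1=(0.0354, 1.3363)
step 23: x0=(2.0983, -0.1384) x1=(0.0835, 1.3651)
step 24: x0=(2.0968, -0.0946) x1=(0.1325, 1.3931)
step 25: x0=(2.0945, -0.0502) x1=(0.1823, 1.4205)
step 26: x0=(2.0913, -0.0051) x1=(0.2332, 1.4472)
step 27: x0=(2.0872, 0.0406) x1=(0.2849, 1.4731)
step 28: x0=(2.0822, 0.0871) x1=(0.3378, 1.4982)
step 29: x0=(2.0762, 0.1344) x1=(0.3916, 1.5224)
step 30: x0=(2.0693, 0.1825) x1=(0.4466, 1.5458)
step 31: x0=(2.0612, 0.2315) x1=(0.5028, 1.5681)
step 32: x0=(2.0521, 0.2815) x1=(0.5602, 1.5894)
step 33: x0=(2.0418, 0.3325) x1=(0.6189, 1.6095)
step 34: x0=(2.0301, 0.3846) x1=(0.6791, 1.6283)
step 35: x0=(2.0172, 0.4380) x1=(0.7407, 1.6458)
step 36: x0=(2.0027, 0.4928) x1=(0.8039, 1.6617)
step 37: x0=(1.9867, 0.5491) x1=(0.8690, 1.6759)
step 38: x0=(1.9689, 0.6072) x1=(0.9359, 1.6882)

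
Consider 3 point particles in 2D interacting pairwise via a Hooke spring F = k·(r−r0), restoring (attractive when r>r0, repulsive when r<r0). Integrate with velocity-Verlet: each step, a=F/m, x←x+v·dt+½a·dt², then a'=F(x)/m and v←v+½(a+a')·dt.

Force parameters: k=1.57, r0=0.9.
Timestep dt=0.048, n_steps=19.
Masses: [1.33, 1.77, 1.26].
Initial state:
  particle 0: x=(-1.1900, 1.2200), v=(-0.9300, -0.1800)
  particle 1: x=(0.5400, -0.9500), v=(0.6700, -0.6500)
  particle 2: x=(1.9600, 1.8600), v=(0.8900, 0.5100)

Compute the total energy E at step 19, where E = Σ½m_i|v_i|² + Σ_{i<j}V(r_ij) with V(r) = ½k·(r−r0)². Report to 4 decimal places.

step 0: x0=(-1.1900, 1.2200) x1=(0.5400, -0.9500) x2=(1.9600, 1.8600)
step 1: x0=(-1.2300, 1.2100) x1=(0.5720, -0.9777) x2=(1.9980, 1.8809)
step 2: x0=(-1.2602, 1.1973) x1=(0.6036, -0.9981) x2=(2.0263, 1.8946)
step 3: x0=(-1.2804, 1.1818) x1=(0.6346, -1.0111) x2=(2.0448, 1.9008)
step 4: x0=(-1.2904, 1.1637) x1=(0.6651, -1.0168) x2=(2.0534, 1.8994)
step 5: x0=(-1.2899, 1.1429) x1=(0.6948, -1.0151) x2=(2.0519, 1.8905)
step 6: x0=(-1.2791, 1.1195) x1=(0.7237, -1.0060) x2=(2.0406, 1.8739)
step 7: x0=(-1.2578, 1.0937) x1=(0.7517, -0.9897) x2=(2.0196, 1.8499)
step 8: x0=(-1.2262, 1.0655) x1=(0.7787, -0.9664) x2=(1.9892, 1.8184)
step 9: x0=(-1.1846, 1.0350) x1=(0.8046, -0.9363) x2=(1.9495, 1.7798)
step 10: x0=(-1.1331, 1.0023) x1=(0.8294, -0.8995) x2=(1.9011, 1.7342)
step 11: x0=(-1.0721, 0.9675) x1=(0.8530, -0.8565) x2=(1.8444, 1.6820)
step 12: x0=(-1.0022, 0.9308) x1=(0.8754, -0.8075) x2=(1.7799, 1.6234)
step 13: x0=(-0.9237, 0.8924) x1=(0.8965, -0.7529) x2=(1.7082, 1.5589)
step 14: x0=(-0.8374, 0.8523) x1=(0.9163, -0.6933) x2=(1.6301, 1.4889)
step 15: x0=(-0.7437, 0.8108) x1=(0.9348, -0.6290) x2=(1.5460, 1.4140)
step 16: x0=(-0.6435, 0.7680) x1=(0.9519, -0.5605) x2=(1.4569, 1.3346)
step 17: x0=(-0.5375, 0.7240) x1=(0.9678, -0.4884) x2=(1.3635, 1.2512)
step 18: x0=(-0.4265, 0.6790) x1=(0.9824, -0.4133) x2=(1.2666, 1.1646)
step 19: x0=(-0.3113, 0.6332) x1=(0.9959, -0.3356) x2=(1.1669, 1.0753)
step 0 velocities: v0=(-0.9300, -0.1800) v1=(0.6700, -0.6500) v2=(0.8900, 0.5100)
step 0: KE=2.0308, PE=10.9335, E=12.9643
step 19 velocities: v0=(2.4333, -0.9609) v1=(0.2692, 1.6390) v2=(-2.0971, -1.8811)
step 19: KE=11.9930, PE=0.9526, E=12.9456

12.9456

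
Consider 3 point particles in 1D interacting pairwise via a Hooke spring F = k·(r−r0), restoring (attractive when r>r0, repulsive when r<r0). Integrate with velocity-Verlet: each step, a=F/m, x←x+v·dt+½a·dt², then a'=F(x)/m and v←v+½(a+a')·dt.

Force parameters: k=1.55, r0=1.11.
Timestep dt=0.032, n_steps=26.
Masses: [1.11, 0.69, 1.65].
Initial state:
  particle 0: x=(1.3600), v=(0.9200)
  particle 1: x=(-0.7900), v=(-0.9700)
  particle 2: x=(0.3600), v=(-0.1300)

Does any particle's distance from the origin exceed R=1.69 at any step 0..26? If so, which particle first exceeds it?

no

step 0: x0=(1.3600) x1=(-0.7900) x2=(0.3600)
step 1: x0=(1.3888) x1=(-0.8198) x2=(0.3558)
step 2: x0=(1.4161) x1=(-0.8469) x2=(0.3514)
step 3: x0=(1.4418) x1=(-0.8712) x2=(0.3469)
step 4: x0=(1.4659) x1=(-0.8924) x2=(0.3423)
step 5: x0=(1.4881) x1=(-0.9105) x2=(0.3376)
step 6: x0=(1.5084) x1=(-0.9253) x2=(0.3327)
step 7: x0=(1.5267) x1=(-0.9368) x2=(0.3278)
step 8: x0=(1.5430) x1=(-0.9447) x2=(0.3229)
step 9: x0=(1.5572) x1=(-0.9491) x2=(0.3179)
step 10: x0=(1.5691) x1=(-0.9500) x2=(0.3129)
step 11: x0=(1.5789) x1=(-0.9472) x2=(0.3078)
step 12: x0=(1.5864) x1=(-0.9409) x2=(0.3028)
step 13: x0=(1.5916) x1=(-0.9310) x2=(0.2978)
step 14: x0=(1.5945) x1=(-0.9176) x2=(0.2929)
step 15: x0=(1.5952) x1=(-0.9007) x2=(0.2881)
step 16: x0=(1.5936) x1=(-0.8804) x2=(0.2833)
step 17: x0=(1.5897) x1=(-0.8569) x2=(0.2788)
step 18: x0=(1.5837) x1=(-0.8303) x2=(0.2743)
step 19: x0=(1.5755) x1=(-0.8007) x2=(0.2701)
step 20: x0=(1.5652) x1=(-0.7682) x2=(0.2661)
step 21: x0=(1.5529) x1=(-0.7331) x2=(0.2624)
step 22: x0=(1.5386) x1=(-0.6956) x2=(0.2590)
step 23: x0=(1.5225) x1=(-0.6558) x2=(0.2558)
step 24: x0=(1.5047) x1=(-0.6140) x2=(0.2530)
step 25: x0=(1.4852) x1=(-0.5705) x2=(0.2506)
step 26: x0=(1.4642) x1=(-0.5255) x2=(0.2486)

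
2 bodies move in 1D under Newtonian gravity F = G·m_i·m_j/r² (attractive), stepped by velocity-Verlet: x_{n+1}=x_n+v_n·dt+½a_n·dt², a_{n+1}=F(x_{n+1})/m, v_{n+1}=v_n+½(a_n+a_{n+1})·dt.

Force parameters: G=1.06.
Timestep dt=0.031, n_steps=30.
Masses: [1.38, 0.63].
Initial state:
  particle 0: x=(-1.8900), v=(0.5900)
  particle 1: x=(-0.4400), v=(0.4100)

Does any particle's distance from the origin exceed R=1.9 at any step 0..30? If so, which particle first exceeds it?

step 0: x0=(-1.8900) x1=(-0.4400)
step 1: x0=(-1.8716) x1=(-0.4276)
step 2: x0=(-1.8528) x1=(-0.4159)
step 3: x0=(-1.8337) x1=(-0.4049)
step 4: x0=(-1.8144) x1=(-0.3946)
step 5: x0=(-1.7947) x1=(-0.3849)
step 6: x0=(-1.7747) x1=(-0.3760)
step 7: x0=(-1.7543) x1=(-0.3678)
step 8: x0=(-1.7336) x1=(-0.3603)
step 9: x0=(-1.7126) x1=(-0.3536)
step 10: x0=(-1.6913) x1=(-0.3476)
step 11: x0=(-1.6695) x1=(-0.3424)
step 12: x0=(-1.6474) x1=(-0.3380)
step 13: x0=(-1.6250) x1=(-0.3345)
step 14: x0=(-1.6021) x1=(-0.3317)
step 15: x0=(-1.5789) x1=(-0.3299)
step 16: x0=(-1.5552) x1=(-0.3289)
step 17: x0=(-1.5312) x1=(-0.3289)
step 18: x0=(-1.5066) x1=(-0.3298)
step 19: x0=(-1.4816) x1=(-0.3318)
step 20: x0=(-1.4562) x1=(-0.3348)
step 21: x0=(-1.4302) x1=(-0.3390)
step 22: x0=(-1.4037) x1=(-0.3443)
step 23: x0=(-1.3766) x1=(-0.3509)
step 24: x0=(-1.3489) x1=(-0.3588)
step 25: x0=(-1.3205) x1=(-0.3681)
step 26: x0=(-1.2914) x1=(-0.3790)
step 27: x0=(-1.2616) x1=(-0.3916)
step 28: x0=(-1.2309) x1=(-0.4061)
step 29: x0=(-1.1993) x1=(-0.4226)
step 30: x0=(-1.1666) x1=(-0.4414)

no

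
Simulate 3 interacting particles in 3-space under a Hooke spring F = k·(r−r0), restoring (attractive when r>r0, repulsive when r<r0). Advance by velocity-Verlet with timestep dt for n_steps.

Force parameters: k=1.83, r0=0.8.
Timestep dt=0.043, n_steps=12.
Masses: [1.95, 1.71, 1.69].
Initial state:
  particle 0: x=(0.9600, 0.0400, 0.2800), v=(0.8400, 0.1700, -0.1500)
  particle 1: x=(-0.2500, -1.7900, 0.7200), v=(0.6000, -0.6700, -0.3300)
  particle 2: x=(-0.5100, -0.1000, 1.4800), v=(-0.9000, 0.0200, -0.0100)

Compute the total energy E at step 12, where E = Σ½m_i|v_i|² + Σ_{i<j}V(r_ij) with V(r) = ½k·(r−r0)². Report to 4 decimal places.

6.2617

step 0: x0=(0.9600, 0.0400, 0.2800) x1=(-0.2500, -1.7900, 0.7200) x2=(-0.5100, -0.1000, 1.4800)
step 1: x0=(0.9947, 0.0462, 0.2744) x1=(-0.2236, -1.8167, 0.7060) x2=(-0.5477, -0.1000, 1.4784)
step 2: x0=(1.0265, 0.0502, 0.2705) x1=(-0.1960, -1.8390, 0.6923) x2=(-0.5832, -0.1019, 1.4745)
step 3: x0=(1.0551, 0.0519, 0.2684) x1=(-0.1672, -1.8569, 0.6789) x2=(-0.6163, -0.1056, 1.4683)
step 4: x0=(1.0807, 0.0512, 0.2680) x1=(-0.1375, -1.8702, 0.6660) x2=(-0.6468, -0.1112, 1.4596)
step 5: x0=(1.1030, 0.0482, 0.2693) x1=(-0.1067, -1.8790, 0.6535) x2=(-0.6745, -0.1187, 1.4485)
step 6: x0=(1.1220, 0.0429, 0.2724) x1=(-0.0751, -1.8832, 0.6414) x2=(-0.6994, -0.1281, 1.4350)
step 7: x0=(1.1376, 0.0351, 0.2771) x1=(-0.0426, -1.8828, 0.6298) x2=(-0.7212, -0.1395, 1.4190)
step 8: x0=(1.1499, 0.0251, 0.2835) x1=(-0.0095, -1.8779, 0.6187) x2=(-0.7398, -0.1527, 1.4006)
step 9: x0=(1.1587, 0.0127, 0.2915) x1=(0.0243, -1.8684, 0.6082) x2=(-0.7551, -0.1678, 1.3799)
step 10: x0=(1.1642, -0.0020, 0.3010) x1=(0.0585, -1.8546, 0.5981) x2=(-0.7670, -0.1847, 1.3568)
step 11: x0=(1.1664, -0.0190, 0.3121) x1=(0.0932, -1.8364, 0.5886) x2=(-0.7754, -0.2034, 1.3314)
step 12: x0=(1.1652, -0.0381, 0.3246) x1=(0.1281, -1.8140, 0.5796) x2=(-0.7804, -0.2239, 1.3039)
step 0 velocities: v0=(0.8400, 0.1700, -0.1500) v1=(0.6000, -0.6700, -0.3300) v2=(-0.9000, 0.0200, -0.0100)
step 0: KE=2.2077, PE=4.0535, E=6.2611
step 12 velocities: v0=(-0.0647, -0.4686, 0.3058) v1=(0.8149, 0.5666, -0.2028) v2=(-0.0736, -0.4943, -0.6647)
step 12: KE=1.7712, PE=4.4905, E=6.2617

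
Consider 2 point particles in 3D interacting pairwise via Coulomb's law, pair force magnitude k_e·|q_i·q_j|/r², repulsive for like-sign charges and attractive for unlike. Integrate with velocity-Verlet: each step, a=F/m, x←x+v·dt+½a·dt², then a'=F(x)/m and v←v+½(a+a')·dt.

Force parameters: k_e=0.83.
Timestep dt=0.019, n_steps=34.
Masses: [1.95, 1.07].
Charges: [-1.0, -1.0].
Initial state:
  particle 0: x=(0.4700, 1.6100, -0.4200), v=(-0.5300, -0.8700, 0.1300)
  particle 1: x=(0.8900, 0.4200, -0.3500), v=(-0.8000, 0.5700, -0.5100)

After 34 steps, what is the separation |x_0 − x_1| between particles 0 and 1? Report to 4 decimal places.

step 0: x0=(0.4700, 1.6100, -0.4200) x1=(0.8900, 0.4200, -0.3500)
step 1: x0=(0.4599, 1.5935, -0.4175) x1=(0.8748, 0.4307, -0.3597)
step 2: x0=(0.4498, 1.5771, -0.4151) x1=(0.8597, 0.4413, -0.3694)
step 3: x0=(0.4396, 1.5608, -0.4126) x1=(0.8447, 0.4517, -0.3790)
step 4: x0=(0.4294, 1.5446, -0.4102) x1=(0.8297, 0.4619, -0.3887)
step 5: x0=(0.4192, 1.5286, -0.4077) x1=(0.8148, 0.4719, -0.3984)
step 6: x0=(0.4089, 1.5126, -0.4053) x1=(0.8000, 0.4817, -0.4080)
step 7: x0=(0.3986, 1.4968, -0.4028) x1=(0.7852, 0.4913, -0.4177)
step 8: x0=(0.3882, 1.4810, -0.4003) x1=(0.7706, 0.5007, -0.4273)
step 9: x0=(0.3778, 1.4654, -0.3979) x1=(0.7560, 0.5098, -0.4370)
step 10: x0=(0.3674, 1.4500, -0.3954) x1=(0.7415, 0.5187, -0.4467)
step 11: x0=(0.3568, 1.4347, -0.3929) x1=(0.7272, 0.5273, -0.4564)
step 12: x0=(0.3462, 1.4195, -0.3905) x1=(0.7129, 0.5357, -0.4661)
step 13: x0=(0.3356, 1.4045, -0.3880) x1=(0.6988, 0.5438, -0.4758)
step 14: x0=(0.3249, 1.3896, -0.3855) x1=(0.6848, 0.5515, -0.4856)
step 15: x0=(0.3141, 1.3749, -0.3829) x1=(0.6709, 0.5590, -0.4954)
step 16: x0=(0.3032, 1.3604, -0.3804) x1=(0.6571, 0.5662, -0.5052)
step 17: x0=(0.2923, 1.3461, -0.3778) x1=(0.6435, 0.5730, -0.5151)
step 18: x0=(0.2812, 1.3319, -0.3752) x1=(0.6301, 0.5795, -0.5251)
step 19: x0=(0.2701, 1.3179, -0.3725) x1=(0.6168, 0.5857, -0.5351)
step 20: x0=(0.2589, 1.3042, -0.3698) x1=(0.6037, 0.5914, -0.5452)
step 21: x0=(0.2476, 1.2906, -0.3671) x1=(0.5908, 0.5968, -0.5554)
step 22: x0=(0.2362, 1.2773, -0.3643) x1=(0.5780, 0.6019, -0.5657)
step 23: x0=(0.2246, 1.2642, -0.3614) x1=(0.5655, 0.6065, -0.5761)
step 24: x0=(0.2130, 1.2512, -0.3585) x1=(0.5531, 0.6107, -0.5867)
step 25: x0=(0.2012, 1.2386, -0.3554) x1=(0.5410, 0.6145, -0.5974)
step 26: x0=(0.1893, 1.2261, -0.3523) x1=(0.5291, 0.6180, -0.6083)
step 27: x0=(0.1773, 1.2139, -0.3491) x1=(0.5175, 0.6209, -0.6193)
step 28: x0=(0.1652, 1.2019, -0.3458) x1=(0.5061, 0.6235, -0.6305)
step 29: x0=(0.1529, 1.1901, -0.3424) x1=(0.4949, 0.6257, -0.6419)
step 30: x0=(0.1405, 1.1786, -0.3388) x1=(0.4840, 0.6274, -0.6536)
step 31: x0=(0.1279, 1.1673, -0.3352) x1=(0.4733, 0.6287, -0.6655)
step 32: x0=(0.1152, 1.1562, -0.3313) x1=(0.4629, 0.6297, -0.6776)
step 33: x0=(0.1024, 1.1453, -0.3274) x1=(0.4527, 0.6302, -0.6900)
step 34: x0=(0.0894, 1.1346, -0.3233) x1=(0.4429, 0.6303, -0.7027)

0.7233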